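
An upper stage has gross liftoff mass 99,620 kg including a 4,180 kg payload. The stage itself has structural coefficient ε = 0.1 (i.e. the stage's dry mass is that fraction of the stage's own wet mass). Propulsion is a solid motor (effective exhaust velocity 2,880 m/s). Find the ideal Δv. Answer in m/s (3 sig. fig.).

Δv ≈ 5710 m/s

Stage wet mass = m₀ − payload = 99,620 − 4,180 = 95,440 kg.
Stage dry mass = ε × stage wet mass = 0.1 × 95,440 = 9,544 kg.
Burnout mass m_f = stage dry + payload = 9,544 + 4,180 = 13,724 kg.
Δv = v_e · ln(99,620/13,724) = 2880.0 × ln(7.259) = 2880.0 × 1.9822 ≈ 5709 m/s.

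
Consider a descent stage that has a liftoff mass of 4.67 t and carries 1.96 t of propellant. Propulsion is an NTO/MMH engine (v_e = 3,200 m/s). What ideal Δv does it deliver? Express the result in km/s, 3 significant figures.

m_f = m₀ − m_prop = 4.67 − 1.96 = 2.71 t.
Δv = v_e · ln(m₀/m_f) = 3200.0 × ln(1.723) = 3200.0 × 0.5442 ≈ 1741.5 m/s.

Δv ≈ 1.74 km/s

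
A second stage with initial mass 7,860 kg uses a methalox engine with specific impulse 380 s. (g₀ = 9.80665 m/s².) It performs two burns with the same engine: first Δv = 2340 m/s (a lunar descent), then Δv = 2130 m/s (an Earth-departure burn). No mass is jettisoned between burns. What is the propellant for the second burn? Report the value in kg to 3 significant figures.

v_e = Isp · g₀ = 380 × 9.80665 = 3726.5 m/s.
After the first burn: m = 7860 × exp(−2340/3726.5) = 7860 × 0.53370 = 4,194.88 kg.
After the second burn: m = 4,194.88 × exp(−2130/3726.5) = 4,194.88 × 0.56463 = 2,368.56 kg.
Second-burn propellant = 4,194.88 − 2,368.56 = 1,826.32 kg.

propellant for the second burn ≈ 1830 kg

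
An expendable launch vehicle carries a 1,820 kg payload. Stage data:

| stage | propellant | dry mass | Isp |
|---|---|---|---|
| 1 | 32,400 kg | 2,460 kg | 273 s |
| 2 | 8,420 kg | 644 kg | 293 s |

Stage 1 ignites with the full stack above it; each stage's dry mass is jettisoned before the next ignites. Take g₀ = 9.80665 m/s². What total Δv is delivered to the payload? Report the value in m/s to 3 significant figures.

Ignition mass of stage 1 = 32,400+2,460 + 8,420+644 + 1,820 = 45,744 kg.
Stage 1: m₀ = 45,744 kg, m_f = 45,744 − 32,400 = 13,344 kg; Δv = 273×9.80665×ln(3.428) = 2677.2×1.2320 ≈ 3298 m/s.
Stage 2: m₀ = 10,884 kg, m_f = 10,884 − 8,420 = 2,464 kg; Δv = 293×9.80665×ln(4.417) = 2873.3×1.4855 ≈ 4268 m/s.
Total Δv = 3298 + 4268 = 7566 m/s.

Δv ≈ 7570 m/s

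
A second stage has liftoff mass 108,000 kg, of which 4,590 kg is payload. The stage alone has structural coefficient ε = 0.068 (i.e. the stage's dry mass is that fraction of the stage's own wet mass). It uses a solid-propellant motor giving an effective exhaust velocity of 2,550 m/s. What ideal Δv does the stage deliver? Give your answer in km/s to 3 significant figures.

Stage wet mass = m₀ − payload = 108,000 − 4,590 = 103,410 kg.
Stage dry mass = ε × stage wet mass = 0.068 × 103,410 = 7,031.88 kg.
Burnout mass m_f = stage dry + payload = 7,031.88 + 4,590 = 11,621.88 kg.
Using Δv = v_e ln(m₀/m_f): Δv = v_e · ln(108,000/11,621.88) = 2550.0 × ln(9.293) = 2550.0 × 2.2292 ≈ 5685 m/s.

Δv ≈ 5.68 km/s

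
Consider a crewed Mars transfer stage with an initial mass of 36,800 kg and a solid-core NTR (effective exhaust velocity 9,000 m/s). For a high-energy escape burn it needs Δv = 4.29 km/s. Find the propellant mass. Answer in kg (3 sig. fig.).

m₀/m_f = exp(Δv / v_e) = exp(4290 / 9000.0) = exp(0.4767) = 1.6107.
m_f = 36,800 / 1.6107 = 22,847.2 kg, so propellant = m₀ − m_f = 36,800 − 22,847.2 = 13,952.8 kg.

propellant mass ≈ 14000 kg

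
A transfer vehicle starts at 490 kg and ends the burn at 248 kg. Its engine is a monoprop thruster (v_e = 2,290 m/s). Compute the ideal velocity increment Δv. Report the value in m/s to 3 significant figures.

Δv ≈ 1560 m/s

Δv = v_e · ln(m₀/m_f) = 2290.0 × ln(1.976) = 2290.0 × 0.6810 ≈ 1559.4 m/s.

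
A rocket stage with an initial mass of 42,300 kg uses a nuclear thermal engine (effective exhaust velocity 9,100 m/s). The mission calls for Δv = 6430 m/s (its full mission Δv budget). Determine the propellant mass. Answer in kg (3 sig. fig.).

From the ideal rocket equation, m₀/m_f = exp(Δv / v_e) = exp(6430 / 9100.0) = exp(0.7066) = 2.0271.
m_f = 42,300 / 2.0271 = 20,867.2 kg, so propellant = m₀ − m_f = 42,300 − 20,867.2 = 21,432.8 kg.

propellant mass ≈ 21400 kg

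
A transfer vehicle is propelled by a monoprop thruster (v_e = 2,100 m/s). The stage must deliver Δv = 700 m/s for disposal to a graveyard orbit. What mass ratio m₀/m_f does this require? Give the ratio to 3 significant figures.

m₀/m_f = exp(Δv / v_e) = exp(700 / 2100.0) = exp(0.3333) = 1.3956.

mass ratio ≈ 1.40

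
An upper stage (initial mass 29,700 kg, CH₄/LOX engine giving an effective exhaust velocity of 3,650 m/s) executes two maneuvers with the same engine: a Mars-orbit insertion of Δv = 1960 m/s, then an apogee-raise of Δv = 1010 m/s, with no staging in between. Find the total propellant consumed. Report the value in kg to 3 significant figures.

After the first burn: m = 29700 × exp(−1960/3650.0) = 29700 × 0.58451 = 17,359.9 kg.
After the second burn: m = 17,359.9 × exp(−1010/3650.0) = 17,359.9 × 0.75827 = 13,163.5 kg.
Total propellant = m₀ − m_final = 29700 − 13,163.5 = 16,536.5 kg.

total propellant consumed ≈ 16500 kg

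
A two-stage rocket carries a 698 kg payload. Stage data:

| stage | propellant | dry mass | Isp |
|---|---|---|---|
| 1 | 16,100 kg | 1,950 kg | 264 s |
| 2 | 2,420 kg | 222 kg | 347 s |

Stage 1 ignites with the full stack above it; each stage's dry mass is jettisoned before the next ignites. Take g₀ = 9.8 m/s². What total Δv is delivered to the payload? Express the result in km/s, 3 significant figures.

Δv ≈ 8.00 km/s

Ignition mass of stage 1 = 16,100+1,950 + 2,420+222 + 698 = 21,390 kg.
Stage 1: m₀ = 21,390 kg, m_f = 21,390 − 16,100 = 5,290 kg; Δv = 264×9.8×ln(4.043) = 2587.2×1.3971 ≈ 3615 m/s.
Stage 2: m₀ = 3,340 kg, m_f = 3,340 − 2,420 = 920 kg; Δv = 347×9.8×ln(3.63) = 3400.6×1.2894 ≈ 4385 m/s.
Total Δv = 3615 + 4385 = 8000 m/s.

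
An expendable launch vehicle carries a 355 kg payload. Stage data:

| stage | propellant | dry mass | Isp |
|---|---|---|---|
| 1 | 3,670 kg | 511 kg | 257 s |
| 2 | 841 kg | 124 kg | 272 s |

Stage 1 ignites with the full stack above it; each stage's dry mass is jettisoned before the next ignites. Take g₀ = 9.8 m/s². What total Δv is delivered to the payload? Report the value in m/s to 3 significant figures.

Ignition mass of stage 1 = 3,670+511 + 841+124 + 355 = 5,501 kg.
Stage 1: m₀ = 5,501 kg, m_f = 5,501 − 3,670 = 1,831 kg; Δv = 257×9.8×ln(3.004) = 2518.6×1.1001 ≈ 2771 m/s.
Stage 2: m₀ = 1,320 kg, m_f = 1,320 − 841 = 479 kg; Δv = 272×9.8×ln(2.756) = 2665.6×1.0137 ≈ 2702 m/s.
Total Δv = 2771 + 2702 = 5473 m/s.

Δv ≈ 5470 m/s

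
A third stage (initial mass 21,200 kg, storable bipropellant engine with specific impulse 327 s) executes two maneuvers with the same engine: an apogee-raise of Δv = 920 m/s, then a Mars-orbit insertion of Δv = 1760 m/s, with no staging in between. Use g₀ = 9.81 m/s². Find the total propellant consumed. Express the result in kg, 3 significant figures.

v_e = Isp · g₀ = 327 × 9.81 = 3207.9 m/s.
After the first burn: m = 21200 × exp(−920/3207.9) = 21200 × 0.75067 = 15,914.2 kg.
After the second burn: m = 15,914.2 × exp(−1760/3207.9) = 15,914.2 × 0.57773 = 9,194.11 kg.
Total propellant = m₀ − m_final = 21200 − 9,194.11 = 12,005.89 kg.

total propellant consumed ≈ 12000 kg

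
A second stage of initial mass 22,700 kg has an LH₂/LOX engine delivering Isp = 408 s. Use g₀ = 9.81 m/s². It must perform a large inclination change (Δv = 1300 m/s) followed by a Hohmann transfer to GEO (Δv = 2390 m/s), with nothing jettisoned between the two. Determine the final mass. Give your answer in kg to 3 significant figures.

v_e = Isp · g₀ = 408 × 9.81 = 4002.5 m/s.
After the first burn: m = 22700 × exp(−1300/4002.5) = 22700 × 0.72267 = 16,404.6 kg.
After the second burn: m = 16,404.6 × exp(−2390/4002.5) = 16,404.6 × 0.55039 = 9,028.93 kg.

final mass ≈ 9030 kg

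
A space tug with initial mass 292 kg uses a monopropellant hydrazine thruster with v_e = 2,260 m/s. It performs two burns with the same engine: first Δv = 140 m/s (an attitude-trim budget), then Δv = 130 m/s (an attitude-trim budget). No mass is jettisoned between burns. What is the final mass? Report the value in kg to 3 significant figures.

After the first burn: m = 292 × exp(−140/2260.0) = 292 × 0.93993 = 274.46 kg.
After the second burn: m = 274.46 × exp(−130/2260.0) = 274.46 × 0.94410 = 259.118 kg.

final mass ≈ 259 kg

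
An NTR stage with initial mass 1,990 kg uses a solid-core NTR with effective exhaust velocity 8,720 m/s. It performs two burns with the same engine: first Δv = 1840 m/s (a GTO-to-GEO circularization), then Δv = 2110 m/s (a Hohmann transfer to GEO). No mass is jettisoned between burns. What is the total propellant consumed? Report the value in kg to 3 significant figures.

After the first burn: m = 1990 × exp(−1840/8720.0) = 1990 × 0.80977 = 1,611.44 kg.
After the second burn: m = 1,611.44 × exp(−2110/8720.0) = 1,611.44 × 0.78508 = 1,265.11 kg.
Total propellant = m₀ − m_final = 1990 − 1,265.11 = 724.89 kg.

total propellant consumed ≈ 725 kg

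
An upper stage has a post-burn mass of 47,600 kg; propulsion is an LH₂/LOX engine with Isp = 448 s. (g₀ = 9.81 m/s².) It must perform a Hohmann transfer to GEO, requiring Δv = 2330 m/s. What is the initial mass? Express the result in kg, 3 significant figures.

v_e = Isp · g₀ = 448 × 9.81 = 4394.9 m/s.
Rocket equation: m₀/m_f = exp(Δv / v_e) = exp(2330 / 4394.9) = exp(0.5302) = 1.6992.
m₀ = m_f × 1.6992 = 47,600 × 1.6992 = 80,881.9 kg.

initial mass ≈ 80900 kg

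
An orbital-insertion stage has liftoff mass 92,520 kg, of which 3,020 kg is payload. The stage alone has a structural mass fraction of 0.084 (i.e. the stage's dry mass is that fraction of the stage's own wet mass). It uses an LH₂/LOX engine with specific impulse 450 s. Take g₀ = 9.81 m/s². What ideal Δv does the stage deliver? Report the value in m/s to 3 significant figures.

Δv ≈ 9590 m/s

Stage wet mass = m₀ − payload = 92,520 − 3,020 = 89,500 kg.
Stage dry mass = ε × stage wet mass = 0.084 × 89,500 = 7,518 kg.
Burnout mass m_f = stage dry + payload = 7,518 + 3,020 = 10,538 kg.
v_e = Isp · g₀ = 450 × 9.81 = 4414.5 m/s.
Δv = v_e · ln(92,520/10,538) = 4414.5 × ln(8.78) = 4414.5 × 2.1724 ≈ 9590 m/s.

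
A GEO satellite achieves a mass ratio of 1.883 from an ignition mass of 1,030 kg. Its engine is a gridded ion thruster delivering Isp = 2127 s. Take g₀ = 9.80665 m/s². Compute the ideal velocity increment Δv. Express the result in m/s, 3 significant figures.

Δv ≈ 13200 m/s

v_e = Isp · g₀ = 2127 × 9.80665 = 20858.7 m/s.
By the Tsiolkovsky rocket equation, Δv = v_e · ln(1.883) = 20858.7 × 0.6329 ≈ 13200.8 m/s.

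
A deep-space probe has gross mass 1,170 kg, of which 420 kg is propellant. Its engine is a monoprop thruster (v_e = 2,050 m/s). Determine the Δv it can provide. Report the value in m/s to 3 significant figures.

m_f = m₀ − m_prop = 1,170 − 420 = 750 kg.
Δv = v_e · ln(m₀/m_f) = 2050.0 × ln(1.56) = 2050.0 × 0.4447 ≈ 911.6 m/s.

Δv ≈ 912 m/s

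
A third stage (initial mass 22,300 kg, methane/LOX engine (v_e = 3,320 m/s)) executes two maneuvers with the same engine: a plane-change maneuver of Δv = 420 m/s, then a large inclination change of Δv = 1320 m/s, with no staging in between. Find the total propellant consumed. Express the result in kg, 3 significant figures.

total propellant consumed ≈ 9100 kg

After the first burn: m = 22300 × exp(−420/3320.0) = 22300 × 0.88117 = 19,650.1 kg.
After the second burn: m = 19,650.1 × exp(−1320/3320.0) = 19,650.1 × 0.67194 = 13,203.7 kg.
Total propellant = m₀ − m_final = 22300 − 13,203.7 = 9,096.3 kg.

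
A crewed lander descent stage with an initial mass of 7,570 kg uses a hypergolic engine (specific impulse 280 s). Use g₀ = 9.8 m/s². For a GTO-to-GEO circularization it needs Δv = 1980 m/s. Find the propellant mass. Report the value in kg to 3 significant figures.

propellant mass ≈ 3890 kg

v_e = Isp · g₀ = 280 × 9.8 = 2744.0 m/s.
Rocket equation: m₀/m_f = exp(Δv / v_e) = exp(1980 / 2744.0) = exp(0.7216) = 2.0577.
m_f = 7,570 / 2.0577 = 3,678.86 kg, so propellant = m₀ − m_f = 7,570 − 3,678.86 = 3,891.14 kg.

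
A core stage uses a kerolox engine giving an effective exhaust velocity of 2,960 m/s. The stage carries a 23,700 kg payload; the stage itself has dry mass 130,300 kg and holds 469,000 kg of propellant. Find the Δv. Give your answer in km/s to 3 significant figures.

Δv ≈ 4.14 km/s

m₀ = payload + dry + propellant = 23,700 + 130,300 + 469,000 = 623,000 kg.
m_f = payload + dry = 23,700 + 130,300 = 154,000 kg.
By the Tsiolkovsky rocket equation, Δv = v_e · ln(m₀/m_f) = 2960.0 × ln(4.045) = 2960.0 × 1.3976 ≈ 4136.9 m/s.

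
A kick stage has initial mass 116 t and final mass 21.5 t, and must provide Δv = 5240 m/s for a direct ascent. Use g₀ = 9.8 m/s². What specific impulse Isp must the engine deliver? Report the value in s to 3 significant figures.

ln(m₀/m_f) = ln(116000/21500) = ln(5.395) = 1.6855.
v_e = Δv / ln(m₀/m_f) = 5240 / 1.6855 = 3108.8 m/s.
Isp = v_e / g₀ = 3108.8 / 9.8 = 317.2 s.

Isp ≈ 317 s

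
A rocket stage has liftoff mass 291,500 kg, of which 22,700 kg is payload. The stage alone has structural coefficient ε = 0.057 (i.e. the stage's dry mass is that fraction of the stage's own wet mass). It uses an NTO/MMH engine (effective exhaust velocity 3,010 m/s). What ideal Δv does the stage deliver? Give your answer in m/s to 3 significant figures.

Δv ≈ 6130 m/s

Stage wet mass = m₀ − payload = 291,500 − 22,700 = 268,800 kg.
Stage dry mass = ε × stage wet mass = 0.057 × 268,800 = 15,321.6 kg.
Burnout mass m_f = stage dry + payload = 15,321.6 + 22,700 = 38,021.6 kg.
From the ideal rocket equation, Δv = v_e · ln(291,500/38,021.6) = 3010.0 × ln(7.667) = 3010.0 × 2.0369 ≈ 6131 m/s.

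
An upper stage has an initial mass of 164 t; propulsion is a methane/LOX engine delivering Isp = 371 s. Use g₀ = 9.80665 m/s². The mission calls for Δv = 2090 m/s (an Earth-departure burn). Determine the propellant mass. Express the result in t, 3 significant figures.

v_e = Isp · g₀ = 371 × 9.80665 = 3638.3 m/s.
m₀/m_f = exp(Δv / v_e) = exp(2090 / 3638.3) = exp(0.5744) = 1.7762.
m_f = 164 / 1.7762 = 92.3319 t, so propellant = m₀ − m_f = 164 − 92.3319 = 71.6681 t.

propellant mass ≈ 71.7 t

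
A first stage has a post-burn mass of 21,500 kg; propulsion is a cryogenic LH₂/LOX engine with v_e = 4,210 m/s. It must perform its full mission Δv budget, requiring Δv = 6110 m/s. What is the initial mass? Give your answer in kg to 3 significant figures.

initial mass ≈ 91800 kg

Using Δv = v_e ln(m₀/m_f): m₀/m_f = exp(Δv / v_e) = exp(6110 / 4210.0) = exp(1.4513) = 4.2687.
m₀ = m_f × 4.2687 = 21,500 × 4.2687 = 91,777.1 kg.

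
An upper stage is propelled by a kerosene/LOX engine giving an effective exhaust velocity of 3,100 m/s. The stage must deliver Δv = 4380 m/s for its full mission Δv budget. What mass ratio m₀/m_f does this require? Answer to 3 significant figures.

Rocket equation: m₀/m_f = exp(Δv / v_e) = exp(4380 / 3100.0) = exp(1.4129) = 4.1079.

mass ratio ≈ 4.11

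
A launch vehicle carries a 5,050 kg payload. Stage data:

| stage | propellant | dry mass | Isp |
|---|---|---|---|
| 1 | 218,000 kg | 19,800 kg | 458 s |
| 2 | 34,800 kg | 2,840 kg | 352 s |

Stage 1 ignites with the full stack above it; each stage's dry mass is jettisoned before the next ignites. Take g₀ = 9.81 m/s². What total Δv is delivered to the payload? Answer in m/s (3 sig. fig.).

Δv ≈ 12600 m/s

Ignition mass of stage 1 = 218,000+19,800 + 34,800+2,840 + 5,050 = 280,490 kg.
Stage 1: m₀ = 280,490 kg, m_f = 280,490 − 218,000 = 62,490 kg; Δv = 458×9.81×ln(4.489) = 4493.0×1.5015 ≈ 6746 m/s.
Stage 2: m₀ = 42,690 kg, m_f = 42,690 − 34,800 = 7,890 kg; Δv = 352×9.81×ln(5.411) = 3453.1×1.6884 ≈ 5830 m/s.
Total Δv = 6746 + 5830 = 12576 m/s.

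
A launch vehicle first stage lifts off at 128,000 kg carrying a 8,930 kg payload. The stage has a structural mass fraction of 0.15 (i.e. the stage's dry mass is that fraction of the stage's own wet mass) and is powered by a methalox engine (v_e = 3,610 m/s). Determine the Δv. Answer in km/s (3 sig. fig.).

Stage wet mass = m₀ − payload = 128,000 − 8,930 = 119,070 kg.
Stage dry mass = ε × stage wet mass = 0.15 × 119,070 = 17,860.5 kg.
Burnout mass m_f = stage dry + payload = 17,860.5 + 8,930 = 26,790.5 kg.
Using Δv = v_e ln(m₀/m_f): Δv = v_e · ln(128,000/26,790.5) = 3610.0 × ln(4.778) = 3610.0 × 1.5640 ≈ 5646 m/s.

Δv ≈ 5.65 km/s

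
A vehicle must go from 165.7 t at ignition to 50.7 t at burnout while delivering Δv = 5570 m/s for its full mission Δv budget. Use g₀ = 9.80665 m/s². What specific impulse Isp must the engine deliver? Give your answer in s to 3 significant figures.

Isp ≈ 480 s

ln(m₀/m_f) = ln(165700/50700) = ln(3.268) = 1.1843.
From the ideal rocket equation, v_e = Δv / ln(m₀/m_f) = 5570 / 1.1843 = 4703.4 m/s.
Isp = v_e / g₀ = 4703.4 / 9.80665 = 479.6 s.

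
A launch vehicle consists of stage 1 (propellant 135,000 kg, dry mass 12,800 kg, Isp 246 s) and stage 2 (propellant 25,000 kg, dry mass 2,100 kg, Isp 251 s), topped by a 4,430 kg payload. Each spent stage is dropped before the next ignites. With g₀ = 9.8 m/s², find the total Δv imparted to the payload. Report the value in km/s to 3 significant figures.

Δv ≈ 7.24 km/s

Ignition mass of stage 1 = 135,000+12,800 + 25,000+2,100 + 4,430 = 179,330 kg.
Stage 1: m₀ = 179,330 kg, m_f = 179,330 − 135,000 = 44,330 kg; Δv = 246×9.8×ln(4.045) = 2410.8×1.3976 ≈ 3369 m/s.
Stage 2: m₀ = 31,530 kg, m_f = 31,530 − 25,000 = 6,530 kg; Δv = 251×9.8×ln(4.828) = 2459.8×1.5745 ≈ 3873 m/s.
Total Δv = 3369 + 3873 = 7242 m/s.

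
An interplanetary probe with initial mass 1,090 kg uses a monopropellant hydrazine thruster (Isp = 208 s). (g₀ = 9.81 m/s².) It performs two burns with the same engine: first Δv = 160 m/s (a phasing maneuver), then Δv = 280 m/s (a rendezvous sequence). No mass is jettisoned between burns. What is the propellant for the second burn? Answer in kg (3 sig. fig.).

propellant for the second burn ≈ 129 kg

v_e = Isp · g₀ = 208 × 9.81 = 2040.5 m/s.
After the first burn: m = 1090 × exp(−160/2040.5) = 1090 × 0.92458 = 1,007.79 kg.
After the second burn: m = 1,007.79 × exp(−280/2040.5) = 1,007.79 × 0.87178 = 878.571 kg.
Second-burn propellant = 1,007.79 − 878.571 = 129.219 kg.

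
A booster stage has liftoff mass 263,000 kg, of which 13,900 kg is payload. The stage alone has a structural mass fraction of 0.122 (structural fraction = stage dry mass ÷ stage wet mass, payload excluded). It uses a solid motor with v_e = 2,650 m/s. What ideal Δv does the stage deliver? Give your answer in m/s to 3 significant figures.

Δv ≈ 4720 m/s

Stage wet mass = m₀ − payload = 263,000 − 13,900 = 249,100 kg.
Stage dry mass = ε × stage wet mass = 0.122 × 249,100 = 30,390.2 kg.
Burnout mass m_f = stage dry + payload = 30,390.2 + 13,900 = 44,290.2 kg.
Using Δv = v_e ln(m₀/m_f): Δv = v_e · ln(263,000/44,290.2) = 2650.0 × ln(5.938) = 2650.0 × 1.7814 ≈ 4721 m/s.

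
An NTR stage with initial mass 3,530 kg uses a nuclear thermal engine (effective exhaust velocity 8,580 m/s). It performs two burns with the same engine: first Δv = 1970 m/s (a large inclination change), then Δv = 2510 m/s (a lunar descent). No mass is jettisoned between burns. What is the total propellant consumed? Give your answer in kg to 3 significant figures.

total propellant consumed ≈ 1440 kg

After the first burn: m = 3530 × exp(−1970/8580.0) = 3530 × 0.79485 = 2,805.82 kg.
After the second burn: m = 2,805.82 × exp(−2510/8580.0) = 2,805.82 × 0.74636 = 2,094.15 kg.
Total propellant = m₀ − m_final = 3530 − 2,094.15 = 1,435.85 kg.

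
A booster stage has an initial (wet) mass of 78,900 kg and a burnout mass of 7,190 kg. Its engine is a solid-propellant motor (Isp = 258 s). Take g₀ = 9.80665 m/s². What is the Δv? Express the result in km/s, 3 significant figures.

v_e = Isp · g₀ = 258 × 9.80665 = 2530.1 m/s.
Using Δv = v_e ln(m₀/m_f): Δv = v_e · ln(m₀/m_f) = 2530.1 × ln(10.97) = 2530.1 × 2.3955 ≈ 6060.9 m/s.

Δv ≈ 6.06 km/s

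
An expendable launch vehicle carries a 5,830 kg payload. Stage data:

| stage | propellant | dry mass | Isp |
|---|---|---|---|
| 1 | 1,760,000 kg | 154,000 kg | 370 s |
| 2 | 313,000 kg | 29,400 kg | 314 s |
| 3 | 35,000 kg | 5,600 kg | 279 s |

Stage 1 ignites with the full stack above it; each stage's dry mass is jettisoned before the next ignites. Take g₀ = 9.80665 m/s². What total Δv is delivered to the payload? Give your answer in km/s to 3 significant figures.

Ignition mass of stage 1 = 1,760,000+154,000 + 313,000+29,400 + 35,000+5,600 + 5,830 = 2,302,830 kg.
Stage 1: m₀ = 2,302,830 kg, m_f = 2,302,830 − 1,760,000 = 542,830 kg; Δv = 370×9.80665×ln(4.242) = 3628.5×1.4451 ≈ 5243 m/s.
Stage 2: m₀ = 388,830 kg, m_f = 388,830 − 313,000 = 75,830 kg; Δv = 314×9.80665×ln(5.128) = 3079.3×1.6346 ≈ 5034 m/s.
Stage 3: m₀ = 46,430 kg, m_f = 46,430 − 35,000 = 11,430 kg; Δv = 279×9.80665×ln(4.062) = 2736.1×1.4017 ≈ 3835 m/s.
Total Δv = 5243 + 5034 + 3835 = 14112 m/s.

Δv ≈ 14.1 km/s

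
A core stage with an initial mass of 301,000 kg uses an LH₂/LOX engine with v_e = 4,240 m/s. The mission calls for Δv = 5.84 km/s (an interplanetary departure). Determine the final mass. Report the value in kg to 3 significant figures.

final mass ≈ 75900 kg

Rocket equation: m₀/m_f = exp(Δv / v_e) = exp(5840 / 4240.0) = exp(1.3774) = 3.9644.
m_f = m₀ / 3.9644 = 301,000 / 3.9644 = 75,925.7 kg.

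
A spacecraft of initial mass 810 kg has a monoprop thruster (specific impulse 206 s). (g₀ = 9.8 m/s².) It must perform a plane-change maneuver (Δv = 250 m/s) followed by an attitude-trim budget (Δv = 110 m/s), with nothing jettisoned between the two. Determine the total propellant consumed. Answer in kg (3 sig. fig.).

total propellant consumed ≈ 132 kg

v_e = Isp · g₀ = 206 × 9.8 = 2018.8 m/s.
After the first burn: m = 810 × exp(−250/2018.8) = 810 × 0.88352 = 715.651 kg.
After the second burn: m = 715.651 × exp(−110/2018.8) = 715.651 × 0.94697 = 677.7 kg.
Total propellant = m₀ − m_final = 810 − 677.7 = 132.3 kg.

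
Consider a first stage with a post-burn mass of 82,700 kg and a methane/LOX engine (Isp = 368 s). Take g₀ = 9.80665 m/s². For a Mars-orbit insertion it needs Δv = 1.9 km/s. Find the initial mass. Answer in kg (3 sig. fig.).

initial mass ≈ 140000 kg

v_e = Isp · g₀ = 368 × 9.80665 = 3608.8 m/s.
Using Δv = v_e ln(m₀/m_f): m₀/m_f = exp(Δv / v_e) = exp(1900 / 3608.8) = exp(0.5265) = 1.6930.
m₀ = m_f × 1.6930 = 82,700 × 1.6930 = 140,011 kg.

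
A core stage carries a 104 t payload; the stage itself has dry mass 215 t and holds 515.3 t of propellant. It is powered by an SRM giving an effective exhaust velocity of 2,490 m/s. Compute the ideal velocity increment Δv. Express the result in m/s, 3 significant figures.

m₀ = payload + dry + propellant = 104 + 215 + 515.3 = 834.3 t.
m_f = payload + dry = 104 + 215 = 319 t.
From the ideal rocket equation, Δv = v_e · ln(m₀/m_f) = 2490.0 × ln(2.615) = 2490.0 × 0.9614 ≈ 2393.9 m/s.

Δv ≈ 2390 m/s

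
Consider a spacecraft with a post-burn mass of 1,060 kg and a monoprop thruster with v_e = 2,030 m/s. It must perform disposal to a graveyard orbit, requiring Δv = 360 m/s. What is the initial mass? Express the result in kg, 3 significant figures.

From the ideal rocket equation, m₀/m_f = exp(Δv / v_e) = exp(360 / 2030.0) = exp(0.1773) = 1.1940.
m₀ = m_f × 1.1940 = 1,060 × 1.1940 = 1,265.64 kg.

initial mass ≈ 1270 kg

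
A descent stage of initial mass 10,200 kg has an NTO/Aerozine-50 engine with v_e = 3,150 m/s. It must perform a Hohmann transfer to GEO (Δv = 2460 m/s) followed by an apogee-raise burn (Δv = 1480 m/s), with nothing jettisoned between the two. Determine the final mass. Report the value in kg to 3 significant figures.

final mass ≈ 2920 kg

After the first burn: m = 10200 × exp(−2460/3150.0) = 10200 × 0.45797 = 4,671.29 kg.
After the second burn: m = 4,671.29 × exp(−1480/3150.0) = 4,671.29 × 0.62510 = 2,920.02 kg.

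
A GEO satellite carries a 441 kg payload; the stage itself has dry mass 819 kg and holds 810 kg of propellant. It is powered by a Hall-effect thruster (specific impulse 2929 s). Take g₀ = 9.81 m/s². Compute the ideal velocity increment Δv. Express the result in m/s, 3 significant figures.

Δv ≈ 14300 m/s

v_e = Isp · g₀ = 2929 × 9.81 = 28733.5 m/s.
m₀ = payload + dry + propellant = 441 + 819 + 810 = 2,070 kg.
m_f = payload + dry = 441 + 819 = 1,260 kg.
Δv = v_e · ln(m₀/m_f) = 28733.5 × ln(1.643) = 28733.5 × 0.4964 ≈ 14264.4 m/s.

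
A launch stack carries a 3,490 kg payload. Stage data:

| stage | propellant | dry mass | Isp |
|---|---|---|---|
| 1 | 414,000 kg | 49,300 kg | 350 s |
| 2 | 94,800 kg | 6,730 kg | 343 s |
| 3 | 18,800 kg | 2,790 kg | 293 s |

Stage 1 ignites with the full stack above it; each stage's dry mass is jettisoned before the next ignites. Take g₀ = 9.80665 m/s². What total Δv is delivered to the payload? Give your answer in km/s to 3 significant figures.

Δv ≈ 12.8 km/s

Ignition mass of stage 1 = 414,000+49,300 + 94,800+6,730 + 18,800+2,790 + 3,490 = 589,910 kg.
Stage 1: m₀ = 589,910 kg, m_f = 589,910 − 414,000 = 175,910 kg; Δv = 350×9.80665×ln(3.353) = 3432.3×1.2100 ≈ 4153 m/s.
Stage 2: m₀ = 126,610 kg, m_f = 126,610 − 94,800 = 31,810 kg; Δv = 343×9.80665×ln(3.98) = 3363.7×1.3813 ≈ 4646 m/s.
Stage 3: m₀ = 25,080 kg, m_f = 25,080 − 18,800 = 6,280 kg; Δv = 293×9.80665×ln(3.994) = 2873.3×1.3847 ≈ 3979 m/s.
Total Δv = 4153 + 4646 + 3979 = 12778 m/s.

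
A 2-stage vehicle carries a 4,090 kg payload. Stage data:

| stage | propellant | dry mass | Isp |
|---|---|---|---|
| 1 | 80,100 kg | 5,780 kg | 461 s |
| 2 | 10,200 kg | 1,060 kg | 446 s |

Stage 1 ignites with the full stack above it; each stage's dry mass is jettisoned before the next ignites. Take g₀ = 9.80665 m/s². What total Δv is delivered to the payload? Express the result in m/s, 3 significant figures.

Δv ≈ 11900 m/s

Ignition mass of stage 1 = 80,100+5,780 + 10,200+1,060 + 4,090 = 101,230 kg.
Stage 1: m₀ = 101,230 kg, m_f = 101,230 − 80,100 = 21,130 kg; Δv = 461×9.80665×ln(4.791) = 4520.9×1.5667 ≈ 7083 m/s.
Stage 2: m₀ = 15,350 kg, m_f = 15,350 − 10,200 = 5,150 kg; Δv = 446×9.80665×ln(2.981) = 4373.8×1.0921 ≈ 4777 m/s.
Total Δv = 7083 + 4777 = 11860 m/s.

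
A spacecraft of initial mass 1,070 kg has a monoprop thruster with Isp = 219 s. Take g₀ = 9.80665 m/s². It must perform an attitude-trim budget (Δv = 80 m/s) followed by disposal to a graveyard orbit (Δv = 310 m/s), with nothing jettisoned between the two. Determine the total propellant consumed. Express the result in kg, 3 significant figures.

v_e = Isp · g₀ = 219 × 9.80665 = 2147.7 m/s.
After the first burn: m = 1070 × exp(−80/2147.7) = 1070 × 0.96344 = 1,030.88 kg.
After the second burn: m = 1,030.88 × exp(−310/2147.7) = 1,030.88 × 0.86559 = 892.319 kg.
Total propellant = m₀ − m_final = 1070 − 892.319 = 177.681 kg.

total propellant consumed ≈ 178 kg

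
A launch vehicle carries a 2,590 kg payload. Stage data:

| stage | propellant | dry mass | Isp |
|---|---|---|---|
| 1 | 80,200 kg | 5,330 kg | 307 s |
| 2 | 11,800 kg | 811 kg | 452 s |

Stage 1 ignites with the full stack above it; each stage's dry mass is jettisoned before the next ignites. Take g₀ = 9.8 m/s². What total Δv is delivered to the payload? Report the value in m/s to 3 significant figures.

Ignition mass of stage 1 = 80,200+5,330 + 11,800+811 + 2,590 = 100,731 kg.
Stage 1: m₀ = 100,731 kg, m_f = 100,731 − 80,200 = 20,531 kg; Δv = 307×9.8×ln(4.906) = 3008.6×1.5905 ≈ 4785 m/s.
Stage 2: m₀ = 15,201 kg, m_f = 15,201 − 11,800 = 3,401 kg; Δv = 452×9.8×ln(4.47) = 4429.6×1.4973 ≈ 6632 m/s.
Total Δv = 4785 + 6632 = 11417 m/s.

Δv ≈ 11400 m/s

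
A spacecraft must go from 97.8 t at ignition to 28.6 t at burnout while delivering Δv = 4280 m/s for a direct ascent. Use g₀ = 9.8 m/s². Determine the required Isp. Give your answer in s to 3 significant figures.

Isp ≈ 355 s

ln(m₀/m_f) = ln(97800/28600) = ln(3.42) = 1.2295.
v_e = Δv / ln(m₀/m_f) = 4280 / 1.2295 = 3481.0 m/s.
Isp = v_e / g₀ = 3481.0 / 9.8 = 355.2 s.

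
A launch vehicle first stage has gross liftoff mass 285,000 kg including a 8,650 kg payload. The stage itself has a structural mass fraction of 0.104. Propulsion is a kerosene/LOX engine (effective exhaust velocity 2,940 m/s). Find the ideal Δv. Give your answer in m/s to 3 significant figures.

Stage wet mass = m₀ − payload = 285,000 − 8,650 = 276,350 kg.
Stage dry mass = ε × stage wet mass = 0.104 × 276,350 = 28,740.4 kg.
Burnout mass m_f = stage dry + payload = 28,740.4 + 8,650 = 37,390.4 kg.
Rocket equation: Δv = v_e · ln(285,000/37,390.4) = 2940.0 × ln(7.622) = 2940.0 × 2.0311 ≈ 5971 m/s.

Δv ≈ 5970 m/s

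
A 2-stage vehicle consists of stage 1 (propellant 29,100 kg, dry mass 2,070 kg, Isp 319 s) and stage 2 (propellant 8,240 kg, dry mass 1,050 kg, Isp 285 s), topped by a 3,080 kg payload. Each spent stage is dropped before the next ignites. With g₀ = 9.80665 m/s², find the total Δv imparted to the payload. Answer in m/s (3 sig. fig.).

Δv ≈ 6520 m/s

Ignition mass of stage 1 = 29,100+2,070 + 8,240+1,050 + 3,080 = 43,540 kg.
Stage 1: m₀ = 43,540 kg, m_f = 43,540 − 29,100 = 14,440 kg; Δv = 319×9.80665×ln(3.015) = 3128.3×1.1037 ≈ 3453 m/s.
Stage 2: m₀ = 12,370 kg, m_f = 12,370 − 8,240 = 4,130 kg; Δv = 285×9.80665×ln(2.995) = 2794.9×1.0970 ≈ 3066 m/s.
Total Δv = 3453 + 3066 = 6519 m/s.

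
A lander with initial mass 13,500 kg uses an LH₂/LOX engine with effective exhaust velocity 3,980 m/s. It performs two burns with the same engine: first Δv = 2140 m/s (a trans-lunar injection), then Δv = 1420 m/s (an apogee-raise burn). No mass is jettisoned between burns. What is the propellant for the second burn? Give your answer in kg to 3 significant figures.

After the first burn: m = 13500 × exp(−2140/3980.0) = 13500 × 0.58410 = 7,885.35 kg.
After the second burn: m = 7,885.35 × exp(−1420/3980.0) = 7,885.35 × 0.69992 = 5,519.11 kg.
Second-burn propellant = 7,885.35 − 5,519.11 = 2,366.24 kg.

propellant for the second burn ≈ 2370 kg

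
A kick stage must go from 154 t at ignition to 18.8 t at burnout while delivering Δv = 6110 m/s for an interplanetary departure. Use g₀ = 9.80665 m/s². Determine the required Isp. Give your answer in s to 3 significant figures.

Isp ≈ 296 s

ln(m₀/m_f) = ln(154000/18800) = ln(8.191) = 2.1031.
From the ideal rocket equation, v_e = Δv / ln(m₀/m_f) = 6110 / 2.1031 = 2905.2 m/s.
Isp = v_e / g₀ = 2905.2 / 9.80665 = 296.3 s.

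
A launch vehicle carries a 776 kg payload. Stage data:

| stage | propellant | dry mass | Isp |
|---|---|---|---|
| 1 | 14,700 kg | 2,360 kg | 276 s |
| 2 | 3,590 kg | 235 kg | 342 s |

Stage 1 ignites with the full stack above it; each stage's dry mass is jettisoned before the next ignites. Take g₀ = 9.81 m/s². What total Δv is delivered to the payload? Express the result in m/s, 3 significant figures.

Ignition mass of stage 1 = 14,700+2,360 + 3,590+235 + 776 = 21,661 kg.
Stage 1: m₀ = 21,661 kg, m_f = 21,661 − 14,700 = 6,961 kg; Δv = 276×9.81×ln(3.112) = 2707.6×1.1352 ≈ 3074 m/s.
Stage 2: m₀ = 4,601 kg, m_f = 4,601 − 3,590 = 1,011 kg; Δv = 342×9.81×ln(4.551) = 3355.0×1.5153 ≈ 5084 m/s.
Total Δv = 3074 + 5084 = 8158 m/s.

Δv ≈ 8160 m/s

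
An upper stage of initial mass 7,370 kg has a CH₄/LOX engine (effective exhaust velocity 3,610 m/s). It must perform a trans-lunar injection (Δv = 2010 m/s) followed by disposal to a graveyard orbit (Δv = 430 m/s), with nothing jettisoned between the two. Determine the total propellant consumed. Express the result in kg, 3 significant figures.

total propellant consumed ≈ 3620 kg

After the first burn: m = 7370 × exp(−2010/3610.0) = 7370 × 0.57305 = 4,223.38 kg.
After the second burn: m = 4,223.38 × exp(−430/3610.0) = 4,223.38 × 0.88771 = 3,749.14 kg.
Total propellant = m₀ − m_final = 7370 − 3,749.14 = 3,620.86 kg.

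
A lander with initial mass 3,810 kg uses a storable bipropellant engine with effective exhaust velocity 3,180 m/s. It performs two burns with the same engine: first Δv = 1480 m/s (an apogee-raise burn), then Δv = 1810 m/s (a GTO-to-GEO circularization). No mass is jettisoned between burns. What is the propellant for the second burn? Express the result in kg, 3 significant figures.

After the first burn: m = 3810 × exp(−1480/3180.0) = 3810 × 0.62788 = 2,392.22 kg.
After the second burn: m = 2,392.22 × exp(−1810/3180.0) = 2,392.22 × 0.56599 = 1,353.97 kg.
Second-burn propellant = 2,392.22 − 1,353.97 = 1,038.25 kg.

propellant for the second burn ≈ 1040 kg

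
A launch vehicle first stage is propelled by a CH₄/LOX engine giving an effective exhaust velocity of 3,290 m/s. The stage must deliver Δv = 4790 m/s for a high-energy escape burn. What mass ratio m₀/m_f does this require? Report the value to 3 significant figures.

Using Δv = v_e ln(m₀/m_f): m₀/m_f = exp(Δv / v_e) = exp(4790 / 3290.0) = exp(1.4559) = 4.2885.

mass ratio ≈ 4.29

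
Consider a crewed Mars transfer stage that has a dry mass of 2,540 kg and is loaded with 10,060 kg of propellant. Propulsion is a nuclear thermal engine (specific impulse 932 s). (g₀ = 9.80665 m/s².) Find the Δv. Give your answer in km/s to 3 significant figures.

Δv ≈ 14.6 km/s

v_e = Isp · g₀ = 932 × 9.80665 = 9139.8 m/s.
m₀ = m_dry + m_prop = 2,540 + 10,060 = 12,600 kg.
By the Tsiolkovsky rocket equation, Δv = v_e · ln(m₀/m_f) = 9139.8 × ln(4.961) = 9139.8 × 1.6015 ≈ 14637.7 m/s.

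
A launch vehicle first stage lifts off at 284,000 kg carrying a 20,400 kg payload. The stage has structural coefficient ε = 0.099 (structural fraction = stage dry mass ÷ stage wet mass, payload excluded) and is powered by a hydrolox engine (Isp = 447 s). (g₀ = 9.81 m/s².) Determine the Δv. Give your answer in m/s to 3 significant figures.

Δv ≈ 7940 m/s

Stage wet mass = m₀ − payload = 284,000 − 20,400 = 263,600 kg.
Stage dry mass = ε × stage wet mass = 0.099 × 263,600 = 26,096.4 kg.
Burnout mass m_f = stage dry + payload = 26,096.4 + 20,400 = 46,496.4 kg.
v_e = Isp · g₀ = 447 × 9.81 = 4385.1 m/s.
Δv = v_e · ln(284,000/46,496.4) = 4385.1 × ln(6.108) = 4385.1 × 1.8096 ≈ 7935 m/s.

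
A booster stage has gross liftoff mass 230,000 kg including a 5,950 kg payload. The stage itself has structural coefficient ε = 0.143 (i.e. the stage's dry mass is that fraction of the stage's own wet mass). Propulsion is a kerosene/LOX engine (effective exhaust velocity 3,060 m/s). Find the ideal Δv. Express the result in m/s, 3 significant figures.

Δv ≈ 5510 m/s

Stage wet mass = m₀ − payload = 230,000 − 5,950 = 224,050 kg.
Stage dry mass = ε × stage wet mass = 0.143 × 224,050 = 32,039.2 kg.
Burnout mass m_f = stage dry + payload = 32,039.2 + 5,950 = 37,989.2 kg.
Δv = v_e · ln(230,000/37,989.2) = 3060.0 × ln(6.054) = 3060.0 × 1.8008 ≈ 5510 m/s.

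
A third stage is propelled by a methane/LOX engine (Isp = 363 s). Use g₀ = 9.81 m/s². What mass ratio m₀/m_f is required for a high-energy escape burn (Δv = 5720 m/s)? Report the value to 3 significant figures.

v_e = Isp · g₀ = 363 × 9.81 = 3561.0 m/s.
By the Tsiolkovsky rocket equation, m₀/m_f = exp(Δv / v_e) = exp(5720 / 3561.0) = exp(1.6063) = 4.9842.

mass ratio ≈ 4.98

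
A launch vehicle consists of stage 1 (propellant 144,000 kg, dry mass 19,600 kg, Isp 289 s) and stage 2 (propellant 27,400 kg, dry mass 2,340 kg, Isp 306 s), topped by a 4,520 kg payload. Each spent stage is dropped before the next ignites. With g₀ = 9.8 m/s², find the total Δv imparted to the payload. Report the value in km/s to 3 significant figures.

Δv ≈ 8.51 km/s

Ignition mass of stage 1 = 144,000+19,600 + 27,400+2,340 + 4,520 = 197,860 kg.
Stage 1: m₀ = 197,860 kg, m_f = 197,860 − 144,000 = 53,860 kg; Δv = 289×9.8×ln(3.674) = 2832.2×1.3012 ≈ 3685 m/s.
Stage 2: m₀ = 34,260 kg, m_f = 34,260 − 27,400 = 6,860 kg; Δv = 306×9.8×ln(4.994) = 2998.8×1.6083 ≈ 4823 m/s.
Total Δv = 3685 + 4823 = 8508 m/s.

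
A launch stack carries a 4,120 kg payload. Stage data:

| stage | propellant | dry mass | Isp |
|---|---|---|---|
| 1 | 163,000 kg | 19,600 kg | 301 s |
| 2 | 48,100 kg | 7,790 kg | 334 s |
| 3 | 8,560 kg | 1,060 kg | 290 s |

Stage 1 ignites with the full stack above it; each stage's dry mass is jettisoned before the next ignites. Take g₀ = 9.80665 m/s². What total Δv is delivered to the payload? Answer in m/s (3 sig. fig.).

Δv ≈ 9690 m/s

Ignition mass of stage 1 = 163,000+19,600 + 48,100+7,790 + 8,560+1,060 + 4,120 = 252,230 kg.
Stage 1: m₀ = 252,230 kg, m_f = 252,230 − 163,000 = 89,230 kg; Δv = 301×9.80665×ln(2.827) = 2951.8×1.0391 ≈ 3067 m/s.
Stage 2: m₀ = 69,630 kg, m_f = 69,630 − 48,100 = 21,530 kg; Δv = 334×9.80665×ln(3.234) = 3275.4×1.1737 ≈ 3845 m/s.
Stage 3: m₀ = 13,740 kg, m_f = 13,740 − 8,560 = 5,180 kg; Δv = 290×9.80665×ln(2.653) = 2843.9×0.9755 ≈ 2774 m/s.
Total Δv = 3067 + 3845 + 2774 = 9686 m/s.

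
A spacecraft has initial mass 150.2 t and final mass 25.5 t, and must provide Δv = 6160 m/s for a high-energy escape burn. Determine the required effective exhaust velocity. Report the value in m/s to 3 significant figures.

ln(m₀/m_f) = ln(150200/25500) = ln(5.89) = 1.7733.
By the Tsiolkovsky rocket equation, v_e = Δv / ln(m₀/m_f) = 6160 / 1.7733 = 3473.8 m/s.

v_e ≈ 3470 m/s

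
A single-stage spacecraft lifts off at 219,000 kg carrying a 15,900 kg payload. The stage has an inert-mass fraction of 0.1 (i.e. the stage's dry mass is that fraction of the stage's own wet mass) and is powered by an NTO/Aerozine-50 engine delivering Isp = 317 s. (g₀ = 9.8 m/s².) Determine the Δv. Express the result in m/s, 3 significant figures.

Δv ≈ 5590 m/s

Stage wet mass = m₀ − payload = 219,000 − 15,900 = 203,100 kg.
Stage dry mass = ε × stage wet mass = 0.1 × 203,100 = 20,310 kg.
Burnout mass m_f = stage dry + payload = 20,310 + 15,900 = 36,210 kg.
v_e = Isp · g₀ = 317 × 9.8 = 3106.6 m/s.
Δv = v_e · ln(219,000/36,210) = 3106.6 × ln(6.048) = 3106.6 × 1.7997 ≈ 5591 m/s.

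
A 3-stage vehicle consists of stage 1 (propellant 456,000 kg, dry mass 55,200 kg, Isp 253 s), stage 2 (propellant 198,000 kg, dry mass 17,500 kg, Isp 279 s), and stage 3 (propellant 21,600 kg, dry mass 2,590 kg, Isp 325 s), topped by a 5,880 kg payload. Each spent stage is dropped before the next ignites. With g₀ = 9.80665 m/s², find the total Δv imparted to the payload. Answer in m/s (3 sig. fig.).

Δv ≈ 10800 m/s

Ignition mass of stage 1 = 456,000+55,200 + 198,000+17,500 + 21,600+2,590 + 5,880 = 756,770 kg.
Stage 1: m₀ = 756,770 kg, m_f = 756,770 − 456,000 = 300,770 kg; Δv = 253×9.80665×ln(2.516) = 2481.1×0.9227 ≈ 2289 m/s.
Stage 2: m₀ = 245,570 kg, m_f = 245,570 − 198,000 = 47,570 kg; Δv = 279×9.80665×ln(5.162) = 2736.1×1.6414 ≈ 4491 m/s.
Stage 3: m₀ = 30,070 kg, m_f = 30,070 − 21,600 = 8,470 kg; Δv = 325×9.80665×ln(3.55) = 3187.2×1.2670 ≈ 4038 m/s.
Total Δv = 2289 + 4491 + 4038 = 10818 m/s.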